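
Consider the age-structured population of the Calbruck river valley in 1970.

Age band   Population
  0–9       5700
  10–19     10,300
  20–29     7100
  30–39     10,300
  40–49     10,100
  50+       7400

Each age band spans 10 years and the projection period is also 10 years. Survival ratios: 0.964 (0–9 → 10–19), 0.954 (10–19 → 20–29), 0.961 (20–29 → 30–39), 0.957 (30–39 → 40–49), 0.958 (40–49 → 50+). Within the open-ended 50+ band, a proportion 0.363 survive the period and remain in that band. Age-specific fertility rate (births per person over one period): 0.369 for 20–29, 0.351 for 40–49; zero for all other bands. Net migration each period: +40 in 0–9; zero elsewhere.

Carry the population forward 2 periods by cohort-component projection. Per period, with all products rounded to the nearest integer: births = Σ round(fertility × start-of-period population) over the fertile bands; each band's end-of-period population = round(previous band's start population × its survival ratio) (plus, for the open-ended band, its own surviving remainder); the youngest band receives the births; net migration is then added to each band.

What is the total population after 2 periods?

48253

[period 1]
Births: 7100 * 0.369 = 2620  |  10100 * 0.351 = 3545 — total 6165
10–19: 5700 * 0.964 = 5495
20–29: 10300 * 0.954 = 9826
30–39: 7100 * 0.961 = 6823
40–49: 10300 * 0.957 = 9857
50+: 10100 * 0.958 + 7400 * 0.363 = 9676 + 2686 = 12362
Net migration: 0–9 + 40 → 6205
Population now: 0–9=6205, 10–19=5495, 20–29=9826, 30–39=6823, 40–49=9857, 50+=12362
[period 2]
Births: 9826 * 0.369 = 3626  |  9857 * 0.351 = 3460 — total 7086
10–19: 6205 * 0.964 = 5982
20–29: 5495 * 0.954 = 5242
30–39: 9826 * 0.961 = 9443
40–49: 6823 * 0.957 = 6530
50+: 9857 * 0.958 + 12362 * 0.363 = 9443 + 4487 = 13930
Net migration: 0–9 + 40 → 7126
Population now: 0–9=7126, 10–19=5982, 20–29=5242, 30–39=9443, 40–49=6530, 50+=13930
Total after period 2: 7126 + 5982 + 5242 + 9443 + 6530 + 13930 = 48253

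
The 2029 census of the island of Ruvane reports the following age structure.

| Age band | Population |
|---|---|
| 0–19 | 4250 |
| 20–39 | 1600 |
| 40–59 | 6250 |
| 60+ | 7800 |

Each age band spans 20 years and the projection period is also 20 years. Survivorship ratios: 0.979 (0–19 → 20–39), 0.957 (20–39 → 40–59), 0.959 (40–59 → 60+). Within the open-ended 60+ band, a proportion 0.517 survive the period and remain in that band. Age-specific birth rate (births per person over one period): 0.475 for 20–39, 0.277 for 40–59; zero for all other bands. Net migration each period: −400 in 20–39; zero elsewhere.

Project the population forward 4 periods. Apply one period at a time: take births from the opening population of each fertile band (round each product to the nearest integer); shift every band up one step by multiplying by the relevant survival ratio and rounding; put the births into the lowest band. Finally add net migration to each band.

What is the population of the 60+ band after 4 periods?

[period 1]
Births: 1600 × 0.475 = 760  |  6250 × 0.277 = 1731 → 2491
20–39: 4250 × 0.979 = 4161
40–59: 1600 × 0.957 = 1531
60+: 6250 × 0.959 + 7800 × 0.517 = 5994 + 4033 = 10027
Net migration: 20–39 − 400 → 3761
Giving 2491 / 3761 / 1531 / 10027.
[period 2]
Births: 3761 × 0.475 = 1786  |  1531 × 0.277 = 424 → 2210
20–39: 2491 × 0.979 = 2439
40–59: 3761 × 0.957 = 3599
60+: 1531 × 0.959 + 10027 × 0.517 = 1468 + 5184 = 6652
Net migration: 20–39 − 400 → 2039
Giving 2210 / 2039 / 3599 / 6652.
[period 3]
Births: 2039 × 0.475 = 969  |  3599 × 0.277 = 997 → 1966
20–39: 2210 × 0.979 = 2164
40–59: 2039 × 0.957 = 1951
60+: 3599 × 0.959 + 6652 × 0.517 = 3451 + 3439 = 6890
Net migration: 20–39 − 400 → 1764
Giving 1966 / 1764 / 1951 / 6890.
[period 4]
Births: 1764 × 0.475 = 838  |  1951 × 0.277 = 540 → 1378
20–39: 1966 × 0.979 = 1925
40–59: 1764 × 0.957 = 1688
60+: 1951 × 0.959 + 6890 × 0.517 = 1871 + 3562 = 5433
Net migration: 20–39 − 400 → 1525
Giving 1378 / 1525 / 1688 / 5433.

5433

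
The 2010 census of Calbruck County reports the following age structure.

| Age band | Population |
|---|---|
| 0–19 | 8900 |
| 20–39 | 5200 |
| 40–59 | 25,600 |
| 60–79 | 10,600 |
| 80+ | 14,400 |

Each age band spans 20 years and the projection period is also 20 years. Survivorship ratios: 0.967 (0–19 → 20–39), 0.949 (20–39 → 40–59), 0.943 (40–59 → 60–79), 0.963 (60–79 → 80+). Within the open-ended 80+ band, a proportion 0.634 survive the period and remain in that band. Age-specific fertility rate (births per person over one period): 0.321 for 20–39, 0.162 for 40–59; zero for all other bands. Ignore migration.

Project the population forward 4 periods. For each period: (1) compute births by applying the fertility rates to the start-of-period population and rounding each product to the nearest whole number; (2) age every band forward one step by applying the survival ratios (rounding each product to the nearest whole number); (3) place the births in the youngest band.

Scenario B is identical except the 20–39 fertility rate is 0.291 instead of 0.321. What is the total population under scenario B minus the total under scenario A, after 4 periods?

-778

Period 1.
Births: 5200 * 0.321 = 1669, 25600 * 0.162 = 4147 → total 5816
20–39: 8900 * 0.967 = 8606
40–59: 5200 * 0.949 = 4935
60–79: 25600 * 0.943 = 24141
80+: 10600 * 0.963 + 14400 * 0.634 = 10208 + 9130 = 19338
→ [5816, 8606, 4935, 24141, 19338]
Period 2.
Births: 8606 * 0.321 = 2763, 4935 * 0.162 = 799 → total 3562
20–39: 5816 * 0.967 = 5624
40–59: 8606 * 0.949 = 8167
60–79: 4935 * 0.943 = 4654
80+: 24141 * 0.963 + 19338 * 0.634 = 23248 + 12260 = 35508
→ [3562, 5624, 8167, 4654, 35508]
Period 3.
Births: 5624 * 0.321 = 1805, 8167 * 0.162 = 1323 → total 3128
20–39: 3562 * 0.967 = 3444
40–59: 5624 * 0.949 = 5337
60–79: 8167 * 0.943 = 7701
80+: 4654 * 0.963 + 35508 * 0.634 = 4482 + 22512 = 26994
→ [3128, 3444, 5337, 7701, 26994]
Period 4.
Births: 3444 * 0.321 = 1106, 5337 * 0.162 = 865 → total 1971
20–39: 3128 * 0.967 = 3025
40–59: 3444 * 0.949 = 3268
60–79: 5337 * 0.943 = 5033
80+: 7701 * 0.963 + 26994 * 0.634 = 7416 + 17114 = 24530
→ [1971, 3025, 3268, 5033, 24530]
Scenario A total after 4 periods: 37827
Scenario B projection —
Period 1.
Births: 5200 * 0.291 = 1513, 25600 * 0.162 = 4147 → total 5660
20–39: 8900 * 0.967 = 8606
40–59: 5200 * 0.949 = 4935
60–79: 25600 * 0.943 = 24141
80+: 10600 * 0.963 + 14400 * 0.634 = 10208 + 9130 = 19338
→ [5660, 8606, 4935, 24141, 19338]
Period 2.
Births: 8606 * 0.291 = 2504, 4935 * 0.162 = 799 → total 3303
20–39: 5660 * 0.967 = 5473
40–59: 8606 * 0.949 = 8167
60–79: 4935 * 0.943 = 4654
80+: 24141 * 0.963 + 19338 * 0.634 = 23248 + 12260 = 35508
→ [3303, 5473, 8167, 4654, 35508]
Period 3.
Births: 5473 * 0.291 = 1593, 8167 * 0.162 = 1323 → total 2916
20–39: 3303 * 0.967 = 3194
40–59: 5473 * 0.949 = 5194
60–79: 8167 * 0.943 = 7701
80+: 4654 * 0.963 + 35508 * 0.634 = 4482 + 22512 = 26994
→ [2916, 3194, 5194, 7701, 26994]
Period 4.
Births: 3194 * 0.291 = 929, 5194 * 0.162 = 841 → total 1770
20–39: 2916 * 0.967 = 2820
40–59: 3194 * 0.949 = 3031
60–79: 5194 * 0.943 = 4898
80+: 7701 * 0.963 + 26994 * 0.634 = 7416 + 17114 = 24530
→ [1770, 2820, 3031, 4898, 24530]
Scenario B total after 4 periods: 37049
Difference B − A = 37049 − 37827 = -778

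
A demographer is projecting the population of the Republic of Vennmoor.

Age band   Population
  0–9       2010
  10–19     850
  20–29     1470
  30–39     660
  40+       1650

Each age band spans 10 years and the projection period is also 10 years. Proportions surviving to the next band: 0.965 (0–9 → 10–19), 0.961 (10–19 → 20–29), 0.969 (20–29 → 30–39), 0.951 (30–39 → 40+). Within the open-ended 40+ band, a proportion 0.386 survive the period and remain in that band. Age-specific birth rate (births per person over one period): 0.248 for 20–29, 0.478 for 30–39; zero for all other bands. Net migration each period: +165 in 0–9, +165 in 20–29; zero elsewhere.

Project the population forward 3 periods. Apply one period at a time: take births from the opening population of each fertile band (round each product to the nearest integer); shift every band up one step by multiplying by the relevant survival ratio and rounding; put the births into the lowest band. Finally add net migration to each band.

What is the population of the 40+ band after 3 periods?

Call the bands 1 to 5, youngest first.
Period 1:
Births: 1470 * 0.248 = 365  |  660 * 0.478 = 315 → total 680
Band 2: 2010 * 0.965 = 1940
Band 3: 850 * 0.961 = 817
Band 4: 1470 * 0.969 = 1424
Band 5: 660 * 0.951 + 1650 * 0.386 = 628 + 637 = 1265
Net migration: Band 1 + 165 → 845; Band 3 + 165 → 982
Giving 845 / 1940 / 982 / 1424 / 1265.
Period 2:
Births: 982 * 0.248 = 244  |  1424 * 0.478 = 681 → total 925
Band 2: 845 * 0.965 = 815
Band 3: 1940 * 0.961 = 1864
Band 4: 982 * 0.969 = 952
Band 5: 1424 * 0.951 + 1265 * 0.386 = 1354 + 488 = 1842
Net migration: Band 1 + 165 → 1090; Band 3 + 165 → 2029
Giving 1090 / 815 / 2029 / 952 / 1842.
Period 3:
Births: 2029 * 0.248 = 503  |  952 * 0.478 = 455 → total 958
Band 2: 1090 * 0.965 = 1052
Band 3: 815 * 0.961 = 783
Band 4: 2029 * 0.969 = 1966
Band 5: 952 * 0.951 + 1842 * 0.386 = 905 + 711 = 1616
Net migration: Band 1 + 165 → 1123; Band 3 + 165 → 948
Giving 1123 / 1052 / 948 / 1966 / 1616.

1616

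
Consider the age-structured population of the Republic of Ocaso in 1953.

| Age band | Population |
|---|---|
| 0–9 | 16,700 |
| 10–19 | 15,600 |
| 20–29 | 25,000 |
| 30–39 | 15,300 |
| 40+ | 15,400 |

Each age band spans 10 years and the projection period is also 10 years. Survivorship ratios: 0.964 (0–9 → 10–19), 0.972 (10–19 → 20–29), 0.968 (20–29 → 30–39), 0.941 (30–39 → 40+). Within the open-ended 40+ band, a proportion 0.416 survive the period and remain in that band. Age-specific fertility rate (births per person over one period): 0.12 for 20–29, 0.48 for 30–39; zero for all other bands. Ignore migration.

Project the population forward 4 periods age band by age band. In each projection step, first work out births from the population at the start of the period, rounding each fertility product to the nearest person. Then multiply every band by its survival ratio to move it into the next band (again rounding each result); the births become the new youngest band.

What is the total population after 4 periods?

64445

Let group 1 be 0–9 through group 5 = 40+.
After projecting period 1:
Births: 25000 × 0.12 = 3000  |  15300 × 0.48 = 7344 → 10344
Group 2: 16700 × 0.964 = 16099
Group 3: 15600 × 0.972 = 15163
Group 4: 25000 × 0.968 = 24200
Group 5: 15300 × 0.941 + 15400 × 0.416 = 14397 + 6406 = 20803
Giving 10344 / 16099 / 15163 / 24200 / 20803.
After projecting period 2:
Births: 15163 × 0.12 = 1820  |  24200 × 0.48 = 11616 → 13436
Group 2: 10344 × 0.964 = 9972
Group 3: 16099 × 0.972 = 15648
Group 4: 15163 × 0.968 = 14678
Group 5: 24200 × 0.941 + 20803 × 0.416 = 22772 + 8654 = 31426
Giving 13436 / 9972 / 15648 / 14678 / 31426.
After projecting period 3:
Births: 15648 × 0.12 = 1878  |  14678 × 0.48 = 7045 → 8923
Group 2: 13436 × 0.964 = 12952
Group 3: 9972 × 0.972 = 9693
Group 4: 15648 × 0.968 = 15147
Group 5: 14678 × 0.941 + 31426 × 0.416 = 13812 + 13073 = 26885
Giving 8923 / 12952 / 9693 / 15147 / 26885.
After projecting period 4:
Births: 9693 × 0.12 = 1163  |  15147 × 0.48 = 7271 → 8434
Group 2: 8923 × 0.964 = 8602
Group 3: 12952 × 0.972 = 12589
Group 4: 9693 × 0.968 = 9383
Group 5: 15147 × 0.941 + 26885 × 0.416 = 14253 + 11184 = 25437
Giving 8434 / 8602 / 12589 / 9383 / 25437.
Total after period 4: 8434 + 8602 + 12589 + 9383 + 25437 = 64445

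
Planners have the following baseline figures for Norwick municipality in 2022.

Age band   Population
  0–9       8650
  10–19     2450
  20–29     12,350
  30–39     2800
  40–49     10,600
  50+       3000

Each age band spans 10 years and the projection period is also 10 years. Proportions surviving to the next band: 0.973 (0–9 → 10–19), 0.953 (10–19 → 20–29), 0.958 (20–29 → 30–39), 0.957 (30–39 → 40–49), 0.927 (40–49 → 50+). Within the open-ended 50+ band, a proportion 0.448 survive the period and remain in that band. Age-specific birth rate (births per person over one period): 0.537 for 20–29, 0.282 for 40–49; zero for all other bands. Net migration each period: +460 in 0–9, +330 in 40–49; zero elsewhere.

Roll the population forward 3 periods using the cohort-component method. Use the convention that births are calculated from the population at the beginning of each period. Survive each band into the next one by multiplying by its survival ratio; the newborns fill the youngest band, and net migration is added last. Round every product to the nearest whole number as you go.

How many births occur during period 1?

Period 1:
Births: 12350 * 0.537 = 6632 ; 10600 * 0.282 = 2989 ⇒ total 9621
10–19: 8650 * 0.973 = 8416
20–29: 2450 * 0.953 = 2335
30–39: 12350 * 0.958 = 11831
40–49: 2800 * 0.957 = 2680
50+: 10600 * 0.927 + 3000 * 0.448 = 9826 + 1344 = 11170
Net migration: 0–9 + 460 → 10081; 40–49 + 330 → 3010
Population now: 0–9=10081, 10–19=8416, 20–29=2335, 30–39=11831, 40–49=3010, 50+=11170

9621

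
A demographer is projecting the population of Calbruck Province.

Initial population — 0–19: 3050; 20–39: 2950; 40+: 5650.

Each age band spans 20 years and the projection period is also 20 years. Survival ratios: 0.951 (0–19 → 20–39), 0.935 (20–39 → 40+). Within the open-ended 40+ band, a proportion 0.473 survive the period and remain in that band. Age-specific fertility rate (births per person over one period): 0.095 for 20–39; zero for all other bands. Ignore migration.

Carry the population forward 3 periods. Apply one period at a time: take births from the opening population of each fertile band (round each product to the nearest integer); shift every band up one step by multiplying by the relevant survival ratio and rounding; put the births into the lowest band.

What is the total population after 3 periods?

Let band 1 be 0–19 through band 3 = 40+.
After projecting period 1:
Births: 2950 × 0.095 = 280
Band 2: 3050 × 0.951 = 2901
Band 3: 2950 × 0.935 + 5650 × 0.473 = 2758 + 2672 = 5430
Population now: 0–19=280, 20–39=2901, 40+=5430
After projecting period 2:
Births: 2901 × 0.095 = 276
Band 2: 280 × 0.951 = 266
Band 3: 2901 × 0.935 + 5430 × 0.473 = 2712 + 2568 = 5280
Population now: 0–19=276, 20–39=266, 40+=5280
After projecting period 3:
Births: 266 × 0.095 = 25
Band 2: 276 × 0.951 = 262
Band 3: 266 × 0.935 + 5280 × 0.473 = 249 + 2497 = 2746
Population now: 0–19=25, 20–39=262, 40+=2746
Total after period 3: 25 + 262 + 2746 = 3033

3033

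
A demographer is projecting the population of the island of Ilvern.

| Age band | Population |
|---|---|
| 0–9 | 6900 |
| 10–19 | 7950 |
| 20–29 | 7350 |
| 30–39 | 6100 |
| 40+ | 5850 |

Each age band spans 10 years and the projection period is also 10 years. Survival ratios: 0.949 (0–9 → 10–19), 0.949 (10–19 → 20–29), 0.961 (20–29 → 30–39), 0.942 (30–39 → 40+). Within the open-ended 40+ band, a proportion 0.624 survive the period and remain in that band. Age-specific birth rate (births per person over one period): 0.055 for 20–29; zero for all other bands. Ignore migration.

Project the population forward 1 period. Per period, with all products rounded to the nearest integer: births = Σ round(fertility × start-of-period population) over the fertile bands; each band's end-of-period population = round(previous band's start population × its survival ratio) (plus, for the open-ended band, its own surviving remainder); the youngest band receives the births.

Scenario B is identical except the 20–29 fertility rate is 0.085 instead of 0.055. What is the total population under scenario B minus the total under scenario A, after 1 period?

After projecting period 1:
Births: 7350 * 0.055 = 404
10–19: 6900 * 0.949 = 6548
20–29: 7950 * 0.949 = 7545
30–39: 7350 * 0.961 = 7063
40+: 6100 * 0.942 + 5850 * 0.624 = 5746 + 3650 = 9396
Population now: 0–9=404, 10–19=6548, 20–29=7545, 30–39=7063, 40+=9396
Scenario A total after 1 period: 30956
Scenario B projection —
After projecting period 1:
Births: 7350 * 0.085 = 625
10–19: 6900 * 0.949 = 6548
20–29: 7950 * 0.949 = 7545
30–39: 7350 * 0.961 = 7063
40+: 6100 * 0.942 + 5850 * 0.624 = 5746 + 3650 = 9396
Population now: 0–9=625, 10–19=6548, 20–29=7545, 30–39=7063, 40+=9396
Scenario B total after 1 period: 31177
Difference B − A = 31177 − 30956 = 221

221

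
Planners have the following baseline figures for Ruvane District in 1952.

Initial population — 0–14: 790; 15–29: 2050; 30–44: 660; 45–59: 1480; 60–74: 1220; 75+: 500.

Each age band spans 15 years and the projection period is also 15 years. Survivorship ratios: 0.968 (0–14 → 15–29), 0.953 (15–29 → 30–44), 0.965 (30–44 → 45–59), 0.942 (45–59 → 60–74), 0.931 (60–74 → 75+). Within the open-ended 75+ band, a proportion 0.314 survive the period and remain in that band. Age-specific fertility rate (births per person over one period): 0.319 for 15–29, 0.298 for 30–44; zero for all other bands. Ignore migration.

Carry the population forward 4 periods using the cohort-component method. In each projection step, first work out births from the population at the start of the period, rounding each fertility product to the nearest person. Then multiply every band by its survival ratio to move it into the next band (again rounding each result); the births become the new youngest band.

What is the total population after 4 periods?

5134

(Bands numbered youngest = 1 to oldest = 6.)
After projecting period 1:
Births: 2050 × 0.319 = 654 ; 660 × 0.298 = 197 → 851
Band 2: 790 × 0.968 = 765
Band 3: 2050 × 0.953 = 1954
Band 4: 660 × 0.965 = 637
Band 5: 1480 × 0.942 = 1394
Band 6: 1220 × 0.931 + 500 × 0.314 = 1136 + 157 = 1293
→ [851, 765, 1954, 637, 1394, 1293]
After projecting period 2:
Births: 765 × 0.319 = 244 ; 1954 × 0.298 = 582 → 826
Band 2: 851 × 0.968 = 824
Band 3: 765 × 0.953 = 729
Band 4: 1954 × 0.965 = 1886
Band 5: 637 × 0.942 = 600
Band 6: 1394 × 0.931 + 1293 × 0.314 = 1298 + 406 = 1704
→ [826, 824, 729, 1886, 600, 1704]
After projecting period 3:
Births: 824 × 0.319 = 263 ; 729 × 0.298 = 217 → 480
Band 2: 826 × 0.968 = 800
Band 3: 824 × 0.953 = 785
Band 4: 729 × 0.965 = 703
Band 5: 1886 × 0.942 = 1777
Band 6: 600 × 0.931 + 1704 × 0.314 = 559 + 535 = 1094
→ [480, 800, 785, 703, 1777, 1094]
After projecting period 4:
Births: 800 × 0.319 = 255 ; 785 × 0.298 = 234 → 489
Band 2: 480 × 0.968 = 465
Band 3: 800 × 0.953 = 762
Band 4: 785 × 0.965 = 758
Band 5: 703 × 0.942 = 662
Band 6: 1777 × 0.931 + 1094 × 0.314 = 1654 + 344 = 1998
→ [489, 465, 762, 758, 662, 1998]
Total after period 4: 489 + 465 + 762 + 758 + 662 + 1998 = 5134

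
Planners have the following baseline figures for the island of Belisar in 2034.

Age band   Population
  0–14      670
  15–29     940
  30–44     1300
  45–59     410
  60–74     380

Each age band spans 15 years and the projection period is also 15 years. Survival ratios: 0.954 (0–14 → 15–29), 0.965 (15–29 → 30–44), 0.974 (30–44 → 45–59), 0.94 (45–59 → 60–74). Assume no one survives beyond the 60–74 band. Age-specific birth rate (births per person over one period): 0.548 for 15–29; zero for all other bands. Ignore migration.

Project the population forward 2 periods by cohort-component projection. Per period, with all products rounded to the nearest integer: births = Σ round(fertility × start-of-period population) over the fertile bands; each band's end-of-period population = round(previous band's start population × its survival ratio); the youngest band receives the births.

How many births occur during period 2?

350

— Period 1 —
Births: 940 × 0.548 = 515
15–29: 670 × 0.954 = 639
30–44: 940 × 0.965 = 907
45–59: 1300 × 0.974 = 1266
60–74: 410 × 0.94 = 385
End of period: [515, 639, 907, 1266, 385]
— Period 2 —
Births: 639 × 0.548 = 350
15–29: 515 × 0.954 = 491
30–44: 639 × 0.965 = 617
45–59: 907 × 0.974 = 883
60–74: 1266 × 0.94 = 1190
End of period: [350, 491, 617, 883, 1190]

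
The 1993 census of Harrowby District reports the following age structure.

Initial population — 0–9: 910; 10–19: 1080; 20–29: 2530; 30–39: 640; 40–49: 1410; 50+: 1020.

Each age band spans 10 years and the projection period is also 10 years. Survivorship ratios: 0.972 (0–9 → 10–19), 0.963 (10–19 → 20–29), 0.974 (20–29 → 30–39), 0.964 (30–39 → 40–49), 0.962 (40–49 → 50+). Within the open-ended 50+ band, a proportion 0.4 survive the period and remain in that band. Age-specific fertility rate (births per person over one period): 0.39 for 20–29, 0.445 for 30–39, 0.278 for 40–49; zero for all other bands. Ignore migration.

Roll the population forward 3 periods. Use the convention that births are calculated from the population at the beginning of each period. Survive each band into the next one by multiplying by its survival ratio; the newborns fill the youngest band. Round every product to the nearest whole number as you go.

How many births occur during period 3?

Call the bands 1 to 6, youngest first.
After projecting period 1:
Births: 2530 × 0.39 = 987, 640 × 0.445 = 285, 1410 × 0.278 = 392 → total 1664
Band 2: 910 × 0.972 = 885
Band 3: 1080 × 0.963 = 1040
Band 4: 2530 × 0.974 = 2464
Band 5: 640 × 0.964 = 617
Band 6: 1410 × 0.962 + 1020 × 0.4 = 1356 + 408 = 1764
→ [1664, 885, 1040, 2464, 617, 1764]
After projecting period 2:
Births: 1040 × 0.39 = 406, 2464 × 0.445 = 1096, 617 × 0.278 = 172 → total 1674
Band 2: 1664 × 0.972 = 1617
Band 3: 885 × 0.963 = 852
Band 4: 1040 × 0.974 = 1013
Band 5: 2464 × 0.964 = 2375
Band 6: 617 × 0.962 + 1764 × 0.4 = 594 + 706 = 1300
→ [1674, 1617, 852, 1013, 2375, 1300]
After projecting period 3:
Births: 852 × 0.39 = 332, 1013 × 0.445 = 451, 2375 × 0.278 = 660 → total 1443
Band 2: 1674 × 0.972 = 1627
Band 3: 1617 × 0.963 = 1557
Band 4: 852 × 0.974 = 830
Band 5: 1013 × 0.964 = 977
Band 6: 2375 × 0.962 + 1300 × 0.4 = 2285 + 520 = 2805
→ [1443, 1627, 1557, 830, 977, 2805]

1443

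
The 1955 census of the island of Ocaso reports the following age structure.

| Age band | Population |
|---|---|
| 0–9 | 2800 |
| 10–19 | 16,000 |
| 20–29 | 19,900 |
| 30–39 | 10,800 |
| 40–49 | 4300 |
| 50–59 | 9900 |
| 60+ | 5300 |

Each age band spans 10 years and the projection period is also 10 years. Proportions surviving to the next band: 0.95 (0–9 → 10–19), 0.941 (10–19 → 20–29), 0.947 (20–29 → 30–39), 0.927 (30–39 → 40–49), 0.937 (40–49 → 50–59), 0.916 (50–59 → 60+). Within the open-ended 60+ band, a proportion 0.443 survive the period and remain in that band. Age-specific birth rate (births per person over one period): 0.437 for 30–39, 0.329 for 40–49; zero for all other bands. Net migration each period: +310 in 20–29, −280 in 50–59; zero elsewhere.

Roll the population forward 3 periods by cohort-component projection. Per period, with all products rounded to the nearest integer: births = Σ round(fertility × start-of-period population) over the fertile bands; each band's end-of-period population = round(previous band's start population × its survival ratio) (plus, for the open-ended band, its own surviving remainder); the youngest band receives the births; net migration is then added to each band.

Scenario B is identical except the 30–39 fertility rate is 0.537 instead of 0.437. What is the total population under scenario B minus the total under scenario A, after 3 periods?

4211

Period 1:
Births: 10800 * 0.437 = 4720  |  4300 * 0.329 = 1415 — total 6135
10–19: 2800 * 0.95 = 2660
20–29: 16000 * 0.941 = 15056
30–39: 19900 * 0.947 = 18845
40–49: 10800 * 0.927 = 10012
50–59: 4300 * 0.937 = 4029
60+: 9900 * 0.916 + 5300 * 0.443 = 9068 + 2348 = 11416
Net migration: 20–29 + 310 → 15366; 50–59 − 280 → 3749
Population now: 0–9=6135, 10–19=2660, 20–29=15366, 30–39=18845, 40–49=10012, 50–59=3749, 60+=11416
Period 2:
Births: 18845 * 0.437 = 8235  |  10012 * 0.329 = 3294 — total 11529
10–19: 6135 * 0.95 = 5828
20–29: 2660 * 0.941 = 2503
30–39: 15366 * 0.947 = 14552
40–49: 18845 * 0.927 = 17469
50–59: 10012 * 0.937 = 9381
60+: 3749 * 0.916 + 11416 * 0.443 = 3434 + 5057 = 8491
Net migration: 20–29 + 310 → 2813; 50–59 − 280 → 9101
Population now: 0–9=11529, 10–19=5828, 20–29=2813, 30–39=14552, 40–49=17469, 50–59=9101, 60+=8491
Period 3:
Births: 14552 * 0.437 = 6359  |  17469 * 0.329 = 5747 — total 12106
10–19: 11529 * 0.95 = 10953
20–29: 5828 * 0.941 = 5484
30–39: 2813 * 0.947 = 2664
40–49: 14552 * 0.927 = 13490
50–59: 17469 * 0.937 = 16368
60+: 9101 * 0.916 + 8491 * 0.443 = 8337 + 3762 = 12099
Net migration: 20–29 + 310 → 5794; 50–59 − 280 → 16088
Population now: 0–9=12106, 10–19=10953, 20–29=5794, 30–39=2664, 40–49=13490, 50–59=16088, 60+=12099
Scenario A total after 3 periods: 73194
Scenario B projection —
Period 1:
Births: 10800 * 0.537 = 5800  |  4300 * 0.329 = 1415 — total 7215
10–19: 2800 * 0.95 = 2660
20–29: 16000 * 0.941 = 15056
30–39: 19900 * 0.947 = 18845
40–49: 10800 * 0.927 = 10012
50–59: 4300 * 0.937 = 4029
60+: 9900 * 0.916 + 5300 * 0.443 = 9068 + 2348 = 11416
Net migration: 20–29 + 310 → 15366; 50–59 − 280 → 3749
Population now: 0–9=7215, 10–19=2660, 20–29=15366, 30–39=18845, 40–49=10012, 50–59=3749, 60+=11416
Period 2:
Births: 18845 * 0.537 = 10120  |  10012 * 0.329 = 3294 — total 13414
10–19: 7215 * 0.95 = 6854
20–29: 2660 * 0.941 = 2503
30–39: 15366 * 0.947 = 14552
40–49: 18845 * 0.927 = 17469
50–59: 10012 * 0.937 = 9381
60+: 3749 * 0.916 + 11416 * 0.443 = 3434 + 5057 = 8491
Net migration: 20–29 + 310 → 2813; 50–59 − 280 → 9101
Population now: 0–9=13414, 10–19=6854, 20–29=2813, 30–39=14552, 40–49=17469, 50–59=9101, 60+=8491
Period 3:
Births: 14552 * 0.537 = 7814  |  17469 * 0.329 = 5747 — total 13561
10–19: 13414 * 0.95 = 12743
20–29: 6854 * 0.941 = 6450
30–39: 2813 * 0.947 = 2664
40–49: 14552 * 0.927 = 13490
50–59: 17469 * 0.937 = 16368
60+: 9101 * 0.916 + 8491 * 0.443 = 8337 + 3762 = 12099
Net migration: 20–29 + 310 → 6760; 50–59 − 280 → 16088
Population now: 0–9=13561, 10–19=12743, 20–29=6760, 30–39=2664, 40–49=13490, 50–59=16088, 60+=12099
Scenario B total after 3 periods: 77405
Difference B − A = 77405 − 73194 = 4211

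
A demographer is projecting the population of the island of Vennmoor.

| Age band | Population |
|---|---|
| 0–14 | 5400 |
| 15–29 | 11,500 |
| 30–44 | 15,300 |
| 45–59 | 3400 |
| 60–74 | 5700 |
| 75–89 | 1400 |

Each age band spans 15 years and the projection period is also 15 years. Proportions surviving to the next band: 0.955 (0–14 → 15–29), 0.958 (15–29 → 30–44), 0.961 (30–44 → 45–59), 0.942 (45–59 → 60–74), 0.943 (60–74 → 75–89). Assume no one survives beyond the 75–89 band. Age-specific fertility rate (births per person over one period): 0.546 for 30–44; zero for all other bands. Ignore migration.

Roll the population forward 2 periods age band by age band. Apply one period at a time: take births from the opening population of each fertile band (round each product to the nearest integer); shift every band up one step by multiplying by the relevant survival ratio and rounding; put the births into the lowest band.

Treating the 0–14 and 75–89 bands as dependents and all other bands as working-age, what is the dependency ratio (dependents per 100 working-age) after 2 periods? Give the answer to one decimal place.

Numbering the groups 1..6 from youngest to oldest:
Period 1.
Births: 15300 × 0.546 = 8354
Group 2: 5400 × 0.955 = 5157
Group 3: 11500 × 0.958 = 11017
Group 4: 15300 × 0.961 = 14703
Group 5: 3400 × 0.942 = 3203
Group 6: 5700 × 0.943 = 5375
End of period: [8354, 5157, 11017, 14703, 3203, 5375]
Period 2.
Births: 11017 × 0.546 = 6015
Group 2: 8354 × 0.955 = 7978
Group 3: 5157 × 0.958 = 4940
Group 4: 11017 × 0.961 = 10587
Group 5: 14703 × 0.942 = 13850
Group 6: 3203 × 0.943 = 3020
End of period: [6015, 7978, 4940, 10587, 13850, 3020]
Dependents (band 0–14 + band 75–89) = 6015 + 3020 = 9035; working-age = 37355; ratio = 9035/37355 × 100 = 24.2

24.2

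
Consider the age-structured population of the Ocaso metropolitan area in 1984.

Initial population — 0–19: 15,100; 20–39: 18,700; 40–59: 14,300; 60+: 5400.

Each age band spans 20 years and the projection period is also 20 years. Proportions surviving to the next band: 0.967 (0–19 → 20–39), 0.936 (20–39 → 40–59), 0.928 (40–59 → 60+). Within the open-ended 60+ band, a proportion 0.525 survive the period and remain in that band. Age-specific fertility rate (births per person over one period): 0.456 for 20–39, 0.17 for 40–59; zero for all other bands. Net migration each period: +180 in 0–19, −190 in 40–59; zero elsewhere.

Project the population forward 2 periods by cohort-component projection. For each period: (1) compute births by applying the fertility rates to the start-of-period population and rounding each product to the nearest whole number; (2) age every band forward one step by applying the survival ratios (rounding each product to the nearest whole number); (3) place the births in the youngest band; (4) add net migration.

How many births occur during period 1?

10958

Numbering the bands 1..4 from youngest to oldest:
[period 1]
Births: 18700 * 0.456 = 8527 ; 14300 * 0.17 = 2431 ⇒ total 10958
Band 2: 15100 * 0.967 = 14602
Band 3: 18700 * 0.936 = 17503
Band 4: 14300 * 0.928 + 5400 * 0.525 = 13270 + 2835 = 16105
Net migration: Band 1 + 180 → 11138; Band 3 − 190 → 17313
End of period: [11138, 14602, 17313, 16105]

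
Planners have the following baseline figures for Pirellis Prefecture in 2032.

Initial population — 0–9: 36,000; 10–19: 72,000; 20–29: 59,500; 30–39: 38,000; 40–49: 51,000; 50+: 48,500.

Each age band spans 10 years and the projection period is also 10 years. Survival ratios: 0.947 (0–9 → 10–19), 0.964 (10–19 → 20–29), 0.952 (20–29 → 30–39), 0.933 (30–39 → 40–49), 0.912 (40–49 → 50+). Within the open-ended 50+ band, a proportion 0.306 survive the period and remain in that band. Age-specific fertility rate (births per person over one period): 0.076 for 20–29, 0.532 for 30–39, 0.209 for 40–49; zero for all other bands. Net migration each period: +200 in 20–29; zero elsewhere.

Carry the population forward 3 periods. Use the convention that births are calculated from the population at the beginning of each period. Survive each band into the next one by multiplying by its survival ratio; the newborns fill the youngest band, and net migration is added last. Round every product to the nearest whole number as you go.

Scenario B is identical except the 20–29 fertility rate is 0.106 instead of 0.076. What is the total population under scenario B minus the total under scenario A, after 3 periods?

4598

(Groups numbered youngest = 1 to oldest = 6.)
Period 1.
Births: 59500 × 0.076 = 4522  |  38000 × 0.532 = 20216  |  51000 × 0.209 = 10659 — total 35397
Group 2: 36000 × 0.947 = 34092
Group 3: 72000 × 0.964 = 69408
Group 4: 59500 × 0.952 = 56644
Group 5: 38000 × 0.933 = 35454
Group 6: 51000 × 0.912 + 48500 × 0.306 = 46512 + 14841 = 61353
Net migration: Group 3 + 200 → 69608
End of period: [35397, 34092, 69608, 56644, 35454, 61353]
Period 2.
Births: 69608 × 0.076 = 5290  |  56644 × 0.532 = 30135  |  35454 × 0.209 = 7410 — total 42835
Group 2: 35397 × 0.947 = 33521
Group 3: 34092 × 0.964 = 32865
Group 4: 69608 × 0.952 = 66267
Group 5: 56644 × 0.933 = 52849
Group 6: 35454 × 0.912 + 61353 × 0.306 = 32334 + 18774 = 51108
Net migration: Group 3 + 200 → 33065
End of period: [42835, 33521, 33065, 66267, 52849, 51108]
Period 3.
Births: 33065 × 0.076 = 2513  |  66267 × 0.532 = 35254  |  52849 × 0.209 = 11045 — total 48812
Group 2: 42835 × 0.947 = 40565
Group 3: 33521 × 0.964 = 32314
Group 4: 33065 × 0.952 = 31478
Group 5: 66267 × 0.933 = 61827
Group 6: 52849 × 0.912 + 51108 × 0.306 = 48198 + 15639 = 63837
Net migration: Group 3 + 200 → 32514
End of period: [48812, 40565, 32514, 31478, 61827, 63837]
Scenario A total after 3 periods: 279033
Scenario B projection —
Period 1.
Births: 59500 × 0.106 = 6307  |  38000 × 0.532 = 20216  |  51000 × 0.209 = 10659 — total 37182
Group 2: 36000 × 0.947 = 34092
Group 3: 72000 × 0.964 = 69408
Group 4: 59500 × 0.952 = 56644
Group 5: 38000 × 0.933 = 35454
Group 6: 51000 × 0.912 + 48500 × 0.306 = 46512 + 14841 = 61353
Net migration: Group 3 + 200 → 69608
End of period: [37182, 34092, 69608, 56644, 35454, 61353]
Period 2.
Births: 69608 × 0.106 = 7378  |  56644 × 0.532 = 30135  |  35454 × 0.209 = 7410 — total 44923
Group 2: 37182 × 0.947 = 35211
Group 3: 34092 × 0.964 = 32865
Group 4: 69608 × 0.952 = 66267
Group 5: 56644 × 0.933 = 52849
Group 6: 35454 × 0.912 + 61353 × 0.306 = 32334 + 18774 = 51108
Net migration: Group 3 + 200 → 33065
End of period: [44923, 35211, 33065, 66267, 52849, 51108]
Period 3.
Births: 33065 × 0.106 = 3505  |  66267 × 0.532 = 35254  |  52849 × 0.209 = 11045 — total 49804
Group 2: 44923 × 0.947 = 42542
Group 3: 35211 × 0.964 = 33943
Group 4: 33065 × 0.952 = 31478
Group 5: 66267 × 0.933 = 61827
Group 6: 52849 × 0.912 + 51108 × 0.306 = 48198 + 15639 = 63837
Net migration: Group 3 + 200 → 34143
End of period: [49804, 42542, 34143, 31478, 61827, 63837]
Scenario B total after 3 periods: 283631
Difference B − A = 283631 − 279033 = 4598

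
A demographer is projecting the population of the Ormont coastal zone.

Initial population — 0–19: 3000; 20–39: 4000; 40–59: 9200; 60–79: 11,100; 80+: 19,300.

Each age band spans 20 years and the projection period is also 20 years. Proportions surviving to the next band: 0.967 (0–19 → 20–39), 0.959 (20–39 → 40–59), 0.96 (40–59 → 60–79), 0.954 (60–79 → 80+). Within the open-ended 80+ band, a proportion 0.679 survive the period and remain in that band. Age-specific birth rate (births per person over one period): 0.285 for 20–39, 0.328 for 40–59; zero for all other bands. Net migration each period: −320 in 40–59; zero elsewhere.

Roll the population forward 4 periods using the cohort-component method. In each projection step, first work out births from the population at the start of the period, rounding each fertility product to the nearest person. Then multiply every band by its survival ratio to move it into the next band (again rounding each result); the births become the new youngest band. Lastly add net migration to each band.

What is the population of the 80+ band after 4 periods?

[period 1]
Births: 4000 * 0.285 = 1140 ; 9200 * 0.328 = 3018 — total 4158
20–39: 3000 * 0.967 = 2901
40–59: 4000 * 0.959 = 3836
60–79: 9200 * 0.96 = 8832
80+: 11100 * 0.954 + 19300 * 0.679 = 10589 + 13105 = 23694
Net migration: 40–59 − 320 → 3516
Population now: 0–19=4158, 20–39=2901, 40–59=3516, 60–79=8832, 80+=23694
[period 2]
Births: 2901 * 0.285 = 827 ; 3516 * 0.328 = 1153 — total 1980
20–39: 4158 * 0.967 = 4021
40–59: 2901 * 0.959 = 2782
60–79: 3516 * 0.96 = 3375
80+: 8832 * 0.954 + 23694 * 0.679 = 8426 + 16088 = 24514
Net migration: 40–59 − 320 → 2462
Population now: 0–19=1980, 20–39=4021, 40–59=2462, 60–79=3375, 80+=24514
[period 3]
Births: 4021 * 0.285 = 1146 ; 2462 * 0.328 = 808 — total 1954
20–39: 1980 * 0.967 = 1915
40–59: 4021 * 0.959 = 3856
60–79: 2462 * 0.96 = 2364
80+: 3375 * 0.954 + 24514 * 0.679 = 3220 + 16645 = 19865
Net migration: 40–59 − 320 → 3536
Population now: 0–19=1954, 20–39=1915, 40–59=3536, 60–79=2364, 80+=19865
[period 4]
Births: 1915 * 0.285 = 546 ; 3536 * 0.328 = 1160 — total 1706
20–39: 1954 * 0.967 = 1890
40–59: 1915 * 0.959 = 1836
60–79: 3536 * 0.96 = 3395
80+: 2364 * 0.954 + 19865 * 0.679 = 2255 + 13488 = 15743
Net migration: 40–59 − 320 → 1516
Population now: 0–19=1706, 20–39=1890, 40–59=1516, 60–79=3395, 80+=15743

15743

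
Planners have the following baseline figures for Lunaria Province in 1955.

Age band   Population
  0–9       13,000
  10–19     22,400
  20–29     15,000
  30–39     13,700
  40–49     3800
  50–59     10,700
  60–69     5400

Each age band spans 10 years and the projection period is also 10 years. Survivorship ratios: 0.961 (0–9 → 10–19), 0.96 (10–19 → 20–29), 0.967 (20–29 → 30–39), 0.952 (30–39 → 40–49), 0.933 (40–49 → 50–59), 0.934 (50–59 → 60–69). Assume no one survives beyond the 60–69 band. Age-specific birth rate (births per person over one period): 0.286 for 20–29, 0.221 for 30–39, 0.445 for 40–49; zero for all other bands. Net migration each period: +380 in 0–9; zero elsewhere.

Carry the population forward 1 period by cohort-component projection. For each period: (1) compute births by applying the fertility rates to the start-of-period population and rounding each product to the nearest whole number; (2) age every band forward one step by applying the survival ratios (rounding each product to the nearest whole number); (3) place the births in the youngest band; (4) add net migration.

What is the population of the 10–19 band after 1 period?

12493

Period 1:
Births: 15000 × 0.286 = 4290 ; 13700 × 0.221 = 3028 ; 3800 × 0.445 = 1691 ⇒ total 9009
10–19: 13000 × 0.961 = 12493
20–29: 22400 × 0.96 = 21504
30–39: 15000 × 0.967 = 14505
40–49: 13700 × 0.952 = 13042
50–59: 3800 × 0.933 = 3545
60–69: 10700 × 0.934 = 9994
Net migration: 0–9 + 380 → 9389
End of period: [9389, 12493, 21504, 14505, 13042, 3545, 9994]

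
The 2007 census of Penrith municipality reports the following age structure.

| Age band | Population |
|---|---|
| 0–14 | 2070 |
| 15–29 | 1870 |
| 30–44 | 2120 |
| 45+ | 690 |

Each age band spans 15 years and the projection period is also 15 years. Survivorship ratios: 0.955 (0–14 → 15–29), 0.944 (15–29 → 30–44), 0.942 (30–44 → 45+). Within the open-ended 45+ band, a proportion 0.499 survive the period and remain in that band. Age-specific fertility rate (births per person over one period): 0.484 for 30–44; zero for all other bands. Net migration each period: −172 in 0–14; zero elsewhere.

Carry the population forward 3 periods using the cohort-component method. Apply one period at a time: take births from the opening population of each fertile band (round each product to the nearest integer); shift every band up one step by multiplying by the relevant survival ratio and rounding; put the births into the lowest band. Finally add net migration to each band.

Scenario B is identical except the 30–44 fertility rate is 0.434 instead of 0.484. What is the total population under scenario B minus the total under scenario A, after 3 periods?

-273

After projecting period 1:
Births: 2120 × 0.484 = 1026
15–29: 2070 × 0.955 = 1977
30–44: 1870 × 0.944 = 1765
45+: 2120 × 0.942 + 690 × 0.499 = 1997 + 344 = 2341
Net migration: 0–14 − 172 → 854
→ [854, 1977, 1765, 2341]
After projecting period 2:
Births: 1765 × 0.484 = 854
15–29: 854 × 0.955 = 816
30–44: 1977 × 0.944 = 1866
45+: 1765 × 0.942 + 2341 × 0.499 = 1663 + 1168 = 2831
Net migration: 0–14 − 172 → 682
→ [682, 816, 1866, 2831]
After projecting period 3:
Births: 1866 × 0.484 = 903
15–29: 682 × 0.955 = 651
30–44: 816 × 0.944 = 770
45+: 1866 × 0.942 + 2831 × 0.499 = 1758 + 1413 = 3171
Net migration: 0–14 − 172 → 731
→ [731, 651, 770, 3171]
Scenario A total after 3 periods: 5323
Scenario B projection —
After projecting period 1:
Births: 2120 × 0.434 = 920
15–29: 2070 × 0.955 = 1977
30–44: 1870 × 0.944 = 1765
45+: 2120 × 0.942 + 690 × 0.499 = 1997 + 344 = 2341
Net migration: 0–14 − 172 → 748
→ [748, 1977, 1765, 2341]
After projecting period 2:
Births: 1765 × 0.434 = 766
15–29: 748 × 0.955 = 714
30–44: 1977 × 0.944 = 1866
45+: 1765 × 0.942 + 2341 × 0.499 = 1663 + 1168 = 2831
Net migration: 0–14 − 172 → 594
→ [594, 714, 1866, 2831]
After projecting period 3:
Births: 1866 × 0.434 = 810
15–29: 594 × 0.955 = 567
30–44: 714 × 0.944 = 674
45+: 1866 × 0.942 + 2831 × 0.499 = 1758 + 1413 = 3171
Net migration: 0–14 − 172 → 638
→ [638, 567, 674, 3171]
Scenario B total after 3 periods: 5050
Difference B − A = 5050 − 5323 = -273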